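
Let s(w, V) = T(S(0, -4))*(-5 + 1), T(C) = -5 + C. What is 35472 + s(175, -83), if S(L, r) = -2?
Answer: 35500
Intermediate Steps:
s(w, V) = 28 (s(w, V) = (-5 - 2)*(-5 + 1) = -7*(-4) = 28)
35472 + s(175, -83) = 35472 + 28 = 35500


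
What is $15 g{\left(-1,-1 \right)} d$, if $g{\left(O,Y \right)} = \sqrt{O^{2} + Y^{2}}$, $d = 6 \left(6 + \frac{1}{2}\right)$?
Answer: $585 \sqrt{2} \approx 827.31$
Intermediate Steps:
$d = 39$ ($d = 6 \left(6 + \frac{1}{2}\right) = 6 \cdot \frac{13}{2} = 39$)
$15 g{\left(-1,-1 \right)} d = 15 \sqrt{\left(-1\right)^{2} + \left(-1\right)^{2}} \cdot 39 = 15 \sqrt{1 + 1} \cdot 39 = 15 \sqrt{2} \cdot 39 = 585 \sqrt{2}$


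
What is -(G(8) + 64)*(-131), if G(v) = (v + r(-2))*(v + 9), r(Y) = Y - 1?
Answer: 19519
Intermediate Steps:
r(Y) = -1 + Y
G(v) = (-3 + v)*(9 + v) (G(v) = (v + (-1 - 2))*(v + 9) = (v - 3)*(9 + v) = (-3 + v)*(9 + v))
-(G(8) + 64)*(-131) = -((-27 + 8² + 6*8) + 64)*(-131) = -((-27 + 64 + 48) + 64)*(-131) = -(85 + 64)*(-131) = -149*(-131) = -1*(-19519) = 19519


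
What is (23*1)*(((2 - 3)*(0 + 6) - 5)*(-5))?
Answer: 1265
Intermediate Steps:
(23*1)*(((2 - 3)*(0 + 6) - 5)*(-5)) = 23*((-1*6 - 5)*(-5)) = 23*((-6 - 5)*(-5)) = 23*(-11*(-5)) = 23*55 = 1265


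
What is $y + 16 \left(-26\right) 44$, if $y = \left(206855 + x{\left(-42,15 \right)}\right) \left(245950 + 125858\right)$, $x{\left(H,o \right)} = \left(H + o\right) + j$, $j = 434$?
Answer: $77061651392$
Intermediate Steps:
$x{\left(H,o \right)} = 434 + H + o$ ($x{\left(H,o \right)} = \left(H + o\right) + 434 = 434 + H + o$)
$y = 77061669696$ ($y = \left(206855 + \left(434 - 42 + 15\right)\right) \left(245950 + 125858\right) = \left(206855 + 407\right) 371808 = 207262 \cdot 371808 = 77061669696$)
$y + 16 \left(-26\right) 44 = 77061669696 + 16 \left(-26\right) 44 = 77061669696 - 18304 = 77061651392$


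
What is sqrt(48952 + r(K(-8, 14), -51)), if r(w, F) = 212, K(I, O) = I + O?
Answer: 2*sqrt(12291) ≈ 221.73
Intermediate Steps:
sqrt(48952 + r(K(-8, 14), -51)) = sqrt(48952 + 212) = sqrt(49164) = 2*sqrt(12291)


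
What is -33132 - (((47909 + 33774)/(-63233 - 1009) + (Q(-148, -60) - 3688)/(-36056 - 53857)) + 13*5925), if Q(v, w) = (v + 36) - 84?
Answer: -4932409078999/44776674 ≈ -1.1016e+5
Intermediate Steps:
Q(v, w) = -48 + v (Q(v, w) = (36 + v) - 84 = -48 + v)
-33132 - (((47909 + 33774)/(-63233 - 1009) + (Q(-148, -60) - 3688)/(-36056 - 53857)) + 13*5925) = -33132 - (((47909 + 33774)/(-63233 - 1009) + ((-48 - 148) - 3688)/(-36056 - 53857)) + 13*5925) = -33132 - ((81683/(-64242) + (-196 - 3688)/(-89913)) + 77025) = -33132 - ((81683*(-1/64242) - 3884*(-1/89913)) + 77025) = -33132 - ((-81683/64242 + 3884/89913) + 77025) = -33132 - (-54998819/44776674 + 77025) = -33132 - 1*3448868316031/44776674 = -33132 - 3448868316031/44776674 = -4932409078999/44776674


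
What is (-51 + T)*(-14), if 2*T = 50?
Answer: 364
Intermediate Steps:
T = 25 (T = (1/2)*50 = 25)
(-51 + T)*(-14) = (-51 + 25)*(-14) = -26*(-14) = 364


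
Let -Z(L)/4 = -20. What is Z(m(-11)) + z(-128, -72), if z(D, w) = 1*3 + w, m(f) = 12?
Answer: 11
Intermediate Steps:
z(D, w) = 3 + w
Z(L) = 80 (Z(L) = -4*(-20) = 80)
Z(m(-11)) + z(-128, -72) = 80 + (3 - 72) = 80 - 69 = 11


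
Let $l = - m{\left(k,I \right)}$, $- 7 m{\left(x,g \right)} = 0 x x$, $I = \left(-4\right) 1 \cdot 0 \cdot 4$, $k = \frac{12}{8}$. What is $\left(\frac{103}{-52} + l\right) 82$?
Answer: $- \frac{4223}{26} \approx -162.42$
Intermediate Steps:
$k = \frac{3}{2}$ ($k = 12 \cdot \frac{1}{8} = \frac{3}{2} \approx 1.5$)
$I = 0$ ($I = \left(-4\right) 0 \cdot 4 = 0 \cdot 4 = 0$)
$m{\left(x,g \right)} = 0$ ($m{\left(x,g \right)} = - \frac{0 x x}{7} = - \frac{0 x}{7} = \left(- \frac{1}{7}\right) 0 = 0$)
$l = 0$ ($l = \left(-1\right) 0 = 0$)
$\left(\frac{103}{-52} + l\right) 82 = \left(\frac{103}{-52} + 0\right) 82 = \left(103 \left(- \frac{1}{52}\right) + 0\right) 82 = \left(- \frac{103}{52} + 0\right) 82 = \left(- \frac{103}{52}\right) 82 = - \frac{4223}{26}$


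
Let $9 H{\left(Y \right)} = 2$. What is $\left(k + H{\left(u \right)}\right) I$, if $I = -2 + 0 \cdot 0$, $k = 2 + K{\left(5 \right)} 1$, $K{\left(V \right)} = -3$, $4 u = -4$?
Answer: $\frac{14}{9} \approx 1.5556$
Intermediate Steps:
$u = -1$ ($u = \frac{1}{4} \left(-4\right) = -1$)
$H{\left(Y \right)} = \frac{2}{9}$ ($H{\left(Y \right)} = \frac{1}{9} \cdot 2 = \frac{2}{9}$)
$k = -1$ ($k = 2 - 3 = -1$)
$I = -2$ ($I = -2 + 0 = -2$)
$\left(k + H{\left(u \right)}\right) I = \left(-1 + \frac{2}{9}\right) \left(-2\right) = \left(- \frac{7}{9}\right) \left(-2\right) = \frac{14}{9}$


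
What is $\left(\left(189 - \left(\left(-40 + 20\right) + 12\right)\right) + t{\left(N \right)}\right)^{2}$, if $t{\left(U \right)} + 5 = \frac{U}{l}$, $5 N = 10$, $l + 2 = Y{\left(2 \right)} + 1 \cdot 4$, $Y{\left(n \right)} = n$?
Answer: $\frac{148225}{4} \approx 37056.0$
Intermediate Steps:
$l = 4$ ($l = -2 + \left(2 + 1 \cdot 4\right) = -2 + \left(2 + 4\right) = -2 + 6 = 4$)
$N = 2$ ($N = \frac{1}{5} \cdot 10 = 2$)
$t{\left(U \right)} = -5 + \frac{U}{4}$
$\left(\left(189 - \left(\left(-40 + 20\right) + 12\right)\right) + t{\left(N \right)}\right)^{2} = \left(\left(189 - \left(\left(-40 + 20\right) + 12\right)\right) + \left(-5 + \frac{1}{4} \cdot 2\right)\right)^{2} = \left(\left(189 - \left(-20 + 12\right)\right) + \left(-5 + \frac{1}{2}\right)\right)^{2} = \left(\left(189 - -8\right) - \frac{9}{2}\right)^{2} = \left(\left(189 + 8\right) - \frac{9}{2}\right)^{2} = \left(197 - \frac{9}{2}\right)^{2} = \left(\frac{385}{2}\right)^{2} = \frac{148225}{4}$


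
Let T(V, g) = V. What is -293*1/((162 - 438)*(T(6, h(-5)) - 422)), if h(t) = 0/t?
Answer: -293/114816 ≈ -0.0025519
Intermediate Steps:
h(t) = 0
-293*1/((162 - 438)*(T(6, h(-5)) - 422)) = -293*1/((6 - 422)*(162 - 438)) = -293/((-416*(-276))) = -293/114816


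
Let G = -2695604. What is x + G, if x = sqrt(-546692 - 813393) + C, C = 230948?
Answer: -2464656 + I*sqrt(1360085) ≈ -2.4647e+6 + 1166.2*I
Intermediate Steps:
x = 230948 + I*sqrt(1360085) (x = sqrt(-546692 - 813393) + 230948 = sqrt(-1360085) + 230948 = I*sqrt(1360085) + 230948 = 230948 + I*sqrt(1360085) ≈ 2.3095e+5 + 1166.2*I)
x + G = (230948 + I*sqrt(1360085)) - 2695604 = -2464656 + I*sqrt(1360085)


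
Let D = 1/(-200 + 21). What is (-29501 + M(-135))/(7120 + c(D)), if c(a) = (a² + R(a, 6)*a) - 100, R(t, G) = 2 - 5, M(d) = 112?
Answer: -941652949/224928358 ≈ -4.1865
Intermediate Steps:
D = -1/179 (D = 1/(-179) = -1/179 ≈ -0.0055866)
R(t, G) = -3
c(a) = -100 + a² - 3*a (c(a) = (a² - 3*a) - 100 = -100 + a² - 3*a)
(-29501 + M(-135))/(7120 + c(D)) = (-29501 + 112)/(7120 + (-100 + (-1/179)² - 3*(-1/179))) = -29389/(7120 + (-100 + 1/32041 + 3/179)) = -29389/(7120 - 3203562/32041) = -29389/224928358/32041 = -29389*32041/224928358 = -941652949/224928358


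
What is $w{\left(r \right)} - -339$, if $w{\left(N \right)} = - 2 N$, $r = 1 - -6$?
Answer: $325$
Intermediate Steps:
$r = 7$ ($r = 1 + 6 = 7$)
$w{\left(r \right)} - -339 = \left(-2\right) 7 - -339 = -14 + 339 = 325$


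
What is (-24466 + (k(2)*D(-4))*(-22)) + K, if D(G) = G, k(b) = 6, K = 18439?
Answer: -5499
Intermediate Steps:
(-24466 + (k(2)*D(-4))*(-22)) + K = (-24466 + (6*(-4))*(-22)) + 18439 = (-24466 - 24*(-22)) + 18439 = (-24466 + 528) + 18439 = -23938 + 18439 = -5499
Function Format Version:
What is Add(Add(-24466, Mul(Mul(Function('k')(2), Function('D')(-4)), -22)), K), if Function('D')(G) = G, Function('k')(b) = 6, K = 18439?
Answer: -5499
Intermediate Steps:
Add(Add(-24466, Mul(Mul(Function('k')(2), Function('D')(-4)), -22)), K) = Add(Add(-24466, Mul(Mul(6, -4), -22)), 18439) = Add(Add(-24466, Mul(-24, -22)), 18439) = Add(Add(-24466, 528), 18439) = Add(-23938, 18439) = -5499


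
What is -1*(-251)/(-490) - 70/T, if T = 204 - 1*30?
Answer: -38987/42630 ≈ -0.91454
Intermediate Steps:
T = 174 (T = 204 - 30 = 174)
-1*(-251)/(-490) - 70/T = -1*(-251)/(-490) - 70/174 = 251*(-1/490) - 70*1/174 = -251/490 - 35/87 = -38987/42630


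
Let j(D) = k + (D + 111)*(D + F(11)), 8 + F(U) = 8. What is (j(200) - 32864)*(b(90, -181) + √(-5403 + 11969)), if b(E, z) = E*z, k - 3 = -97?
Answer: -476352180 + 204694*√134 ≈ -4.7398e+8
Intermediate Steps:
k = -94 (k = 3 - 97 = -94)
F(U) = 0 (F(U) = -8 + 8 = 0)
j(D) = -94 + D*(111 + D) (j(D) = -94 + (D + 111)*(D + 0) = -94 + (111 + D)*D = -94 + D*(111 + D))
(j(200) - 32864)*(b(90, -181) + √(-5403 + 11969)) = ((-94 + 200² + 111*200) - 32864)*(90*(-181) + √(-5403 + 11969)) = ((-94 + 40000 + 22200) - 32864)*(-16290 + √6566) = (62106 - 32864)*(-16290 + 7*√134) = 29242*(-16290 + 7*√134) = -476352180 + 204694*√134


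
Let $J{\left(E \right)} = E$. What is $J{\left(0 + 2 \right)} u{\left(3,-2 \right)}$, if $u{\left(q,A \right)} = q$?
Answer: $6$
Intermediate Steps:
$J{\left(0 + 2 \right)} u{\left(3,-2 \right)} = \left(0 + 2\right) 3 = 2 \cdot 3 = 6$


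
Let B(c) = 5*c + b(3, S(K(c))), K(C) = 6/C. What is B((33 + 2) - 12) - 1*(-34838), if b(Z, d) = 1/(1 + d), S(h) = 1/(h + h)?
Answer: 1223367/35 ≈ 34953.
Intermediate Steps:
S(h) = 1/(2*h)
B(c) = 1/(1 + c/12) + 5*c (B(c) = 5*c + 1/(1 + 1/(2*((6/c)))) = 5*c + 1/(1 + (c/6)/2) = 5*c + 1/(1 + c/12) = 1/(1 + c/12) + 5*c)
B((33 + 2) - 12) - 1*(-34838) = (12 + 5*((33 + 2) - 12)*(12 + ((33 + 2) - 12)))/(12 + ((33 + 2) - 12)) - 1*(-34838) = (12 + 5*(35 - 12)*(12 + (35 - 12)))/(12 + (35 - 12)) + 34838 = (12 + 5*23*(12 + 23))/(12 + 23) + 34838 = (12 + 5*23*35)/35 + 34838 = (12 + 4025)/35 + 34838 = (1/35)*4037 + 34838 = 4037/35 + 34838 = 1223367/35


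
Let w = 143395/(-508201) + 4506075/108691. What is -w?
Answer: -2274406075130/55236874891 ≈ -41.175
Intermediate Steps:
w = 2274406075130/55236874891 (w = 143395*(-1/508201) + 4506075*(1/108691) = -143395/508201 + 4506075/108691 = 2274406075130/55236874891 ≈ 41.175)
-w = -1*2274406075130/55236874891 = -2274406075130/55236874891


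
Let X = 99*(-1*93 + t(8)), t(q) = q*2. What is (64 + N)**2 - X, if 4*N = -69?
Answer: 156937/16 ≈ 9808.6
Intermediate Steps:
N = -69/4 (N = (1/4)*(-69) = -69/4 ≈ -17.250)
t(q) = 2*q
X = -7623 (X = 99*(-1*93 + 2*8) = 99*(-93 + 16) = 99*(-77) = -7623)
(64 + N)**2 - X = (64 - 69/4)**2 - 1*(-7623) = (187/4)**2 + 7623 = 34969/16 + 7623 = 156937/16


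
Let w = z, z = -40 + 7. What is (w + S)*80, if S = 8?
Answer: -2000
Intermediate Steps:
z = -33
w = -33
(w + S)*80 = (-33 + 8)*80 = -25*80 = -2000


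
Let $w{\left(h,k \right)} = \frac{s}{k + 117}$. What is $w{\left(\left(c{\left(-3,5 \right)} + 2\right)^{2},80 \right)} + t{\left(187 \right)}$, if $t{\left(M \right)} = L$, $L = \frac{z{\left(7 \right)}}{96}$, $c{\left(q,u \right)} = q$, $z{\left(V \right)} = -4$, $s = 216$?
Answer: $\frac{4987}{4728} \approx 1.0548$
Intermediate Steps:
$w{\left(h,k \right)} = \frac{216}{117 + k}$ ($w{\left(h,k \right)} = \frac{216}{k + 117} = \frac{216}{117 + k}$)
$L = - \frac{1}{24}$ ($L = - \frac{4}{96} = \left(-4\right) \frac{1}{96} = - \frac{1}{24} \approx -0.041667$)
$t{\left(M \right)} = - \frac{1}{24}$
$w{\left(\left(c{\left(-3,5 \right)} + 2\right)^{2},80 \right)} + t{\left(187 \right)} = \frac{216}{117 + 80} - \frac{1}{24} = \frac{216}{197} - \frac{1}{24} = \frac{4987}{4728}$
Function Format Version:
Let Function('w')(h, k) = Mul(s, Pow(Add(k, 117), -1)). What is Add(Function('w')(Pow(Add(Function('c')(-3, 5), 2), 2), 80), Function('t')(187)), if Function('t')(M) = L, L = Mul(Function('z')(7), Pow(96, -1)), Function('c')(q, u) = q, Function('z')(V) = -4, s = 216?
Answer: Rational(4987, 4728) ≈ 1.0548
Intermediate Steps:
Function('w')(h, k) = Mul(216, Pow(Add(117, k), -1)) (Function('w')(h, k) = Mul(216, Pow(Add(k, 117), -1)) = Mul(216, Pow(Add(117, k), -1)))
L = Rational(-1, 24) (L = Mul(-4, Pow(96, -1)) = Mul(-4, Rational(1, 96)) = Rational(-1, 24) ≈ -0.041667)
Function('t')(M) = Rational(-1, 24)
Add(Function('w')(Pow(Add(Function('c')(-3, 5), 2), 2), 80), Function('t')(187)) = Add(Mul(216, Pow(Add(117, 80), -1)), Rational(-1, 24)) = Add(Mul(216, Pow(197, -1)), Rational(-1, 24)) = Add(Mul(216, Rational(1, 197)), Rational(-1, 24)) = Add(Rational(216, 197), Rational(-1, 24)) = Rational(4987, 4728)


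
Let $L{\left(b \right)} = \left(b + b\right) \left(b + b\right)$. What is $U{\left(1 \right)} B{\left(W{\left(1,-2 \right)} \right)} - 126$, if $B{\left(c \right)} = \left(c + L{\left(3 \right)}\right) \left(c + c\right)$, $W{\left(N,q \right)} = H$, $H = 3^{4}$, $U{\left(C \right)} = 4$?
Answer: $75690$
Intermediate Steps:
$H = 81$
$W{\left(N,q \right)} = 81$
$L{\left(b \right)} = 4 b^{2}$ ($L{\left(b \right)} = 2 b 2 b = 4 b^{2}$)
$B{\left(c \right)} = 2 c \left(36 + c\right)$ ($B{\left(c \right)} = \left(c + 4 \cdot 3^{2}\right) \left(c + c\right) = \left(c + 4 \cdot 9\right) 2 c = \left(c + 36\right) 2 c = \left(36 + c\right) 2 c = 2 c \left(36 + c\right)$)
$U{\left(1 \right)} B{\left(W{\left(1,-2 \right)} \right)} - 126 = 4 \cdot 2 \cdot 81 \left(36 + 81\right) - 126 = 4 \cdot 2 \cdot 81 \cdot 117 - 126 = 4 \cdot 18954 - 126 = 75816 - 126 = 75690$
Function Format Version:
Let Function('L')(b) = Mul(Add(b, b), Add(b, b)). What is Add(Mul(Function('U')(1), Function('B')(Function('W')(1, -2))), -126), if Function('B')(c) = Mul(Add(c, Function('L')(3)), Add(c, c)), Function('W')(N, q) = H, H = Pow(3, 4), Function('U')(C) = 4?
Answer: 75690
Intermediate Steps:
H = 81
Function('W')(N, q) = 81
Function('L')(b) = Mul(4, Pow(b, 2)) (Function('L')(b) = Mul(Mul(2, b), Mul(2, b)) = Mul(4, Pow(b, 2)))
Function('B')(c) = Mul(2, c, Add(36, c)) (Function('B')(c) = Mul(Add(c, Mul(4, Pow(3, 2))), Add(c, c)) = Mul(Add(c, Mul(4, 9)), Mul(2, c)) = Mul(Add(c, 36), Mul(2, c)) = Mul(Add(36, c), Mul(2, c)) = Mul(2, c, Add(36, c)))
Add(Mul(Function('U')(1), Function('B')(Function('W')(1, -2))), -126) = Add(Mul(4, Mul(2, 81, Add(36, 81))), -126) = Add(Mul(4, Mul(2, 81, 117)), -126) = Add(Mul(4, 18954), -126) = Add(75816, -126) = 75690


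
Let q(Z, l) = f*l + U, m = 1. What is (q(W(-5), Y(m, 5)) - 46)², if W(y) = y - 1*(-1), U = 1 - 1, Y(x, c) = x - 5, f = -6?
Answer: 484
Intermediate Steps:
Y(x, c) = -5 + x
U = 0
W(y) = 1 + y (W(y) = y + 1 = 1 + y)
q(Z, l) = -6*l (q(Z, l) = -6*l + 0 = -6*l)
(q(W(-5), Y(m, 5)) - 46)² = (-6*(-5 + 1) - 46)² = (-6*(-4) - 46)² = (24 - 46)² = (-22)² = 484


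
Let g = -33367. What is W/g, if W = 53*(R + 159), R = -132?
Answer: -1431/33367 ≈ -0.042887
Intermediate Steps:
W = 1431 (W = 53*(-132 + 159) = 53*27 = 1431)
W/g = 1431/(-33367) = 1431*(-1/33367) = -1431/33367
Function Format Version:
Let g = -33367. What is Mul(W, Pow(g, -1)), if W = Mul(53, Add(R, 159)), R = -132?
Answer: Rational(-1431, 33367) ≈ -0.042887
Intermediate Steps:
W = 1431 (W = Mul(53, Add(-132, 159)) = Mul(53, 27) = 1431)
Mul(W, Pow(g, -1)) = Mul(1431, Pow(-33367, -1)) = Mul(1431, Rational(-1, 33367)) = Rational(-1431, 33367)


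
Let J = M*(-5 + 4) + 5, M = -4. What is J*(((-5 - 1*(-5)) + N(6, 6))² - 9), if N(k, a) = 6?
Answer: 243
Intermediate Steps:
J = 9 (J = -4*(-5 + 4) + 5 = -4*(-1) + 5 = 4 + 5 = 9)
J*(((-5 - 1*(-5)) + N(6, 6))² - 9) = 9*(((-5 - 1*(-5)) + 6)² - 9) = 9*(((-5 + 5) + 6)² - 9) = 9*((0 + 6)² - 9) = 9*(6² - 9) = 9*(36 - 9) = 9*27 = 243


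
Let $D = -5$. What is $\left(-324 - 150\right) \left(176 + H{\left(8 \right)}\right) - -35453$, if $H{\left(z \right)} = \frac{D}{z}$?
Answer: $- \frac{190699}{4} \approx -47675.0$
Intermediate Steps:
$H{\left(z \right)} = - \frac{5}{z}$
$\left(-324 - 150\right) \left(176 + H{\left(8 \right)}\right) - -35453 = \left(-324 - 150\right) \left(176 - \frac{5}{8}\right) - -35453 = - 474 \left(176 - \frac{5}{8}\right) + 35453 = \left(-474\right) \frac{1403}{8} + 35453 = - \frac{332511}{4} + 35453 = - \frac{190699}{4}$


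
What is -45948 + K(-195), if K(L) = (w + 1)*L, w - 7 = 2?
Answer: -47898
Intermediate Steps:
w = 9 (w = 7 + 2 = 9)
K(L) = 10*L (K(L) = (9 + 1)*L = 10*L)
-45948 + K(-195) = -45948 + 10*(-195) = -45948 - 1950 = -47898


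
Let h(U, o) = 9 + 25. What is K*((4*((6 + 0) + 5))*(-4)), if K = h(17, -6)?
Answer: -5984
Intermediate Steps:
h(U, o) = 34
K = 34
K*((4*((6 + 0) + 5))*(-4)) = 34*((4*((6 + 0) + 5))*(-4)) = 34*((4*(6 + 5))*(-4)) = 34*((4*11)*(-4)) = 34*(44*(-4)) = 34*(-176) = -5984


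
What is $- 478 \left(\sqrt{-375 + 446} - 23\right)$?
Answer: $10994 - 478 \sqrt{71} \approx 6966.3$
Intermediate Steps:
$- 478 \left(\sqrt{-375 + 446} - 23\right) = - 478 \left(\sqrt{71} - 23\right) = - 478 \left(-23 + \sqrt{71}\right) = 10994 - 478 \sqrt{71}$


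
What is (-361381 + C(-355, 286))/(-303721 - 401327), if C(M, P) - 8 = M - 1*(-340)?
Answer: 90347/176262 ≈ 0.51257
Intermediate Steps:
C(M, P) = 348 + M (C(M, P) = 8 + (M - 1*(-340)) = 8 + (M + 340) = 8 + (340 + M) = 348 + M)
(-361381 + C(-355, 286))/(-303721 - 401327) = (-361381 + (348 - 355))/(-303721 - 401327) = (-361381 - 7)/(-705048) = -361388*(-1/705048) = 90347/176262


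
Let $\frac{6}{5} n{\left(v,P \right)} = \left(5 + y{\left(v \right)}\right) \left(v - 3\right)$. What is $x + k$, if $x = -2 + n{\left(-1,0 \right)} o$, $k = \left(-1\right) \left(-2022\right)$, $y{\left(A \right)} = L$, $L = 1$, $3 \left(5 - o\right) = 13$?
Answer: $\frac{6020}{3} \approx 2006.7$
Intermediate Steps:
$o = \frac{2}{3}$ ($o = 5 - \frac{13}{3} = \frac{2}{3} \approx 0.66667$)
$y{\left(A \right)} = 1$
$k = 2022$
$n{\left(v,P \right)} = -15 + 5 v$ ($n{\left(v,P \right)} = \frac{5 \left(5 + 1\right) \left(v - 3\right)}{6} = \frac{5 \cdot 6 \left(-3 + v\right)}{6} = \frac{5 \left(-18 + 6 v\right)}{6} = -15 + 5 v$)
$x = - \frac{46}{3}$ ($x = -2 + \left(-15 + 5 \left(-1\right)\right) \frac{2}{3} = -2 + \left(-15 - 5\right) \frac{2}{3} = -2 - \frac{40}{3} = - \frac{46}{3} \approx -15.333$)
$x + k = - \frac{46}{3} + 2022 = \frac{6020}{3}$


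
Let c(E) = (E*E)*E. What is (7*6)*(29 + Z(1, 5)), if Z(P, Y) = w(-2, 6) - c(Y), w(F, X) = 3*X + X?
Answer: -3024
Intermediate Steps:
w(F, X) = 4*X
c(E) = E³ (c(E) = E²*E = E³)
Z(P, Y) = 24 - Y³ (Z(P, Y) = 4*6 - Y³ = 24 - Y³)
(7*6)*(29 + Z(1, 5)) = (7*6)*(29 + (24 - 1*5³)) = 42*(29 + (24 - 1*125)) = 42*(29 + (24 - 125)) = 42*(29 - 101) = 42*(-72) = -3024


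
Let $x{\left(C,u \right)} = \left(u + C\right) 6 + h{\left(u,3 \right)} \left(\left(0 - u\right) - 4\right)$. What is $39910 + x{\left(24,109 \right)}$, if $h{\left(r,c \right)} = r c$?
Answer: $3757$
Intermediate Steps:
$h{\left(r,c \right)} = c r$
$x{\left(C,u \right)} = 6 C + 6 u + 3 u \left(-4 - u\right)$ ($x{\left(C,u \right)} = \left(u + C\right) 6 + 3 u \left(\left(0 - u\right) - 4\right) = \left(C + u\right) 6 + 3 u \left(- u - 4\right) = \left(6 C + 6 u\right) + 3 u \left(-4 - u\right) = 6 C + 6 u + 3 u \left(-4 - u\right)$)
$39910 + x{\left(24,109 \right)} = 39910 - \left(510 + 35643\right) = 39910 - 36153 = 3757$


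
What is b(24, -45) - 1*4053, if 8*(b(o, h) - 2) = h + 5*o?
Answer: -32333/8 ≈ -4041.6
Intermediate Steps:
b(o, h) = 2 + h/8 + 5*o/8 (b(o, h) = 2 + (h + 5*o)/8 = 2 + (h/8 + 5*o/8) = 2 + h/8 + 5*o/8)
b(24, -45) - 1*4053 = (2 + (⅛)*(-45) + (5/8)*24) - 1*4053 = (2 - 45/8 + 15) - 4053 = 91/8 - 4053 = -32333/8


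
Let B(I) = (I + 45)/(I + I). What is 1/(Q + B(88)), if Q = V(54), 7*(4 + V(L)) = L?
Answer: 1232/5507 ≈ 0.22372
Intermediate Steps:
V(L) = -4 + L/7
Q = 26/7 (Q = -4 + (⅐)*54 = -4 + 54/7 = 26/7 ≈ 3.7143)
B(I) = (45 + I)/(2*I) (B(I) = (45 + I)/((2*I)) = (45 + I)*(1/(2*I)) = (45 + I)/(2*I))
1/(Q + B(88)) = 1/(26/7 + (½)*(45 + 88)/88) = 1/(26/7 + (½)*(1/88)*133) = 1/(26/7 + 133/176) = 1/(5507/1232) = 1232/5507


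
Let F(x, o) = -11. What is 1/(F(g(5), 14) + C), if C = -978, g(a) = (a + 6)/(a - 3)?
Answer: -1/989 ≈ -0.0010111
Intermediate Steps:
g(a) = (6 + a)/(-3 + a)
1/(F(g(5), 14) + C) = 1/(-11 - 978) = 1/(-989) = -1/989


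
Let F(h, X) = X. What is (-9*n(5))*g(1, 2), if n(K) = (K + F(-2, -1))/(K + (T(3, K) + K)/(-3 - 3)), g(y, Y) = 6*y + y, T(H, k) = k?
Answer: -378/5 ≈ -75.600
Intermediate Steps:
g(y, Y) = 7*y
n(K) = 3*(-1 + K)/(2*K) (n(K) = (K - 1)/(K + (K + K)/(-3 - 3)) = (-1 + K)/(K + (2*K)/(-6)) = (-1 + K)/(K + (2*K)*(-1/6)) = (-1 + K)/(K - K/3) = (-1 + K)/((2*K/3)) = (-1 + K)*(3/(2*K)) = 3*(-1 + K)/(2*K))
(-9*n(5))*g(1, 2) = (-27*(-1 + 5)/(2*5))*(7*1) = -27*4/(2*5)*7 = -9*6/5*7 = -54/5*7 = -378/5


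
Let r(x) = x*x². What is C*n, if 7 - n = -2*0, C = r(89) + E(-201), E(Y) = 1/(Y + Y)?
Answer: 1983782759/402 ≈ 4.9348e+6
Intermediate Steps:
E(Y) = 1/(2*Y)
r(x) = x³
C = 283397537/402 (C = 89³ + (½)/(-201) = 704969 + (½)*(-1/201) = 704969 - 1/402 = 283397537/402 ≈ 7.0497e+5)
n = 7 (n = 7 - (-2)*0 = 7 - 1*0 = 7 + 0 = 7)
C*n = (283397537/402)*7 = 1983782759/402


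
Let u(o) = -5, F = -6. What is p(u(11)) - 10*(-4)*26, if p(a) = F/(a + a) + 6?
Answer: 5233/5 ≈ 1046.6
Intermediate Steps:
p(a) = 6 - 3/a (p(a) = -6/(a + a) + 6 = -6*1/(2*a) + 6 = -3/a + 6 = 6 - 3/a)
p(u(11)) - 10*(-4)*26 = (6 - 3/(-5)) - 10*(-4)*26 = (6 - 3*(-1/5)) + 40*26 = (6 + 3/5) + 1040 = 33/5 + 1040 = 5233/5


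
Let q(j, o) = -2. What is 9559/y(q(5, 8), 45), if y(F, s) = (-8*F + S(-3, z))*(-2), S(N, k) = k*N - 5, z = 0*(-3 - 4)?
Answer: -869/2 ≈ -434.50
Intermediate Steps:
z = 0 (z = 0*(-7) = 0)
S(N, k) = -5 + N*k (S(N, k) = N*k - 5 = -5 + N*k)
y(F, s) = 10 + 16*F (y(F, s) = (-8*F + (-5 - 3*0))*(-2) = (-8*F + (-5 + 0))*(-2) = (-8*F - 5)*(-2) = (-5 - 8*F)*(-2) = 10 + 16*F)
9559/y(q(5, 8), 45) = 9559/(10 + 16*(-2)) = 9559/(10 - 32) = 9559/(-22) = 9559*(-1/22) = -869/2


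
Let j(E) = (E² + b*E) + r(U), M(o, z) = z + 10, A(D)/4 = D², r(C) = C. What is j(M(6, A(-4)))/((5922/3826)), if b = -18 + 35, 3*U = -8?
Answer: 38631122/8883 ≈ 4348.9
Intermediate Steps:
U = -8/3 (U = (⅓)*(-8) = -8/3 ≈ -2.6667)
b = 17
A(D) = 4*D²
M(o, z) = 10 + z
j(E) = -8/3 + E² + 17*E (j(E) = (E² + 17*E) - 8/3 = -8/3 + E² + 17*E)
j(M(6, A(-4)))/((5922/3826)) = (-8/3 + (10 + 4*(-4)²)² + 17*(10 + 4*(-4)²))/((5922/3826)) = (-8/3 + (10 + 4*16)² + 17*(10 + 4*16))/((5922*(1/3826))) = (-8/3 + (10 + 64)² + 17*(10 + 64))/(2961/1913) = (-8/3 + 74² + 17*74)*(1913/2961) = (-8/3 + 5476 + 1258)*(1913/2961) = (20194/3)*(1913/2961) = 38631122/8883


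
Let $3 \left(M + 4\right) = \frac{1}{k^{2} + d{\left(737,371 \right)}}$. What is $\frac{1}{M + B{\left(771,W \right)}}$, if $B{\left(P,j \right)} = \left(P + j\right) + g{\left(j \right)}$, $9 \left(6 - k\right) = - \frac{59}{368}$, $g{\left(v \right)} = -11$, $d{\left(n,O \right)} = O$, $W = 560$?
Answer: $\frac{4466871385}{5878406399108} \approx 0.00075988$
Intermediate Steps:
$k = \frac{19931}{3312}$ ($k = 6 - \frac{\left(-59\right) \frac{1}{368}}{9} = 6 - - \frac{59}{3312} = 6 + \frac{59}{3312} = \frac{19931}{3312} \approx 6.0178$)
$B{\left(P,j \right)} = -11 + P + j$ ($B{\left(P,j \right)} = \left(P + j\right) - 11 = -11 + P + j$)
$M = - \frac{17863829092}{4466871385}$ ($M = -4 + \frac{1}{3 \left(\left(\frac{19931}{3312}\right)^{2} + 371\right)} = -4 + \frac{1}{3 \left(\frac{397244761}{10969344} + 371\right)} = -4 + \frac{1}{3 \cdot \frac{4466871385}{10969344}} = -4 + \frac{1}{3} \cdot \frac{10969344}{4466871385} = -4 + \frac{3656448}{4466871385} = - \frac{17863829092}{4466871385} \approx -3.9992$)
$\frac{1}{M + B{\left(771,W \right)}} = \frac{1}{- \frac{17863829092}{4466871385} + \left(-11 + 771 + 560\right)} = \frac{1}{- \frac{17863829092}{4466871385} + 1320} = \frac{1}{\frac{5878406399108}{4466871385}} = \frac{4466871385}{5878406399108}$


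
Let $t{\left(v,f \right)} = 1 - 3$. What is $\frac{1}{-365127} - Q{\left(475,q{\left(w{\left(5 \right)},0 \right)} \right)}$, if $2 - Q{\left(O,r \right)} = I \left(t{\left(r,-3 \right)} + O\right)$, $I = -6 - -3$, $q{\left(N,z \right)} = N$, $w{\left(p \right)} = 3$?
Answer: $- \frac{518845468}{365127} \approx -1421.0$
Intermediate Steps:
$t{\left(v,f \right)} = -2$
$I = -3$ ($I = -6 + 3 = -3$)
$Q{\left(O,r \right)} = -4 + 3 O$ ($Q{\left(O,r \right)} = 2 - - 3 \left(-2 + O\right) = 2 - \left(6 - 3 O\right) = 2 + \left(-6 + 3 O\right) = -4 + 3 O$)
$\frac{1}{-365127} - Q{\left(475,q{\left(w{\left(5 \right)},0 \right)} \right)} = \frac{1}{-365127} - \left(-4 + 3 \cdot 475\right) = - \frac{1}{365127} - \left(-4 + 1425\right) = - \frac{1}{365127} - 1421 = - \frac{518845468}{365127}$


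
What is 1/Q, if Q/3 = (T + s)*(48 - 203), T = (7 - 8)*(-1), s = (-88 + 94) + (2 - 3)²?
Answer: -1/3720 ≈ -0.00026882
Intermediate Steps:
s = 7 (s = 6 + (-1)² = 6 + 1 = 7)
T = 1 (T = -1*(-1) = 1)
Q = -3720 (Q = 3*((1 + 7)*(48 - 203)) = 3*(8*(-155)) = 3*(-1240) = -3720)
1/Q = 1/(-3720) = -1/3720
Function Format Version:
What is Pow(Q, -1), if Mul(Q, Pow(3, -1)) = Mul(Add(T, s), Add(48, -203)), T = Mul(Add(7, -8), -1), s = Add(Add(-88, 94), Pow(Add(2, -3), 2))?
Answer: Rational(-1, 3720) ≈ -0.00026882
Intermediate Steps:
s = 7 (s = Add(6, Pow(-1, 2)) = Add(6, 1) = 7)
T = 1 (T = Mul(-1, -1) = 1)
Q = -3720 (Q = Mul(3, Mul(Add(1, 7), Add(48, -203))) = Mul(3, Mul(8, -155)) = Mul(3, -1240) = -3720)
Pow(Q, -1) = Pow(-3720, -1) = Rational(-1, 3720)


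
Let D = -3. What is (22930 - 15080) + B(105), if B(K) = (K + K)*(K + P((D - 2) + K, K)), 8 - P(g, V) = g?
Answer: 10580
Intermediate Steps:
P(g, V) = 8 - g
B(K) = 26*K (B(K) = (K + K)*(K + (8 - ((-3 - 2) + K))) = (2*K)*(K + (8 - (-5 + K))) = (2*K)*(K + (8 + (5 - K))) = (2*K)*(K + (13 - K)) = (2*K)*13 = 26*K)
(22930 - 15080) + B(105) = (22930 - 15080) + 26*105 = 7850 + 2730 = 10580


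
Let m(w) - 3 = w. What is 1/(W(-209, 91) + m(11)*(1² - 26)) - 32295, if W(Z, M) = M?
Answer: -8364406/259 ≈ -32295.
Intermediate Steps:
m(w) = 3 + w
1/(W(-209, 91) + m(11)*(1² - 26)) - 32295 = 1/(91 + (3 + 11)*(1² - 26)) - 32295 = 1/(91 + 14*(1 - 26)) - 32295 = 1/(91 + 14*(-25)) - 32295 = 1/(91 - 350) - 32295 = 1/(-259) - 32295 = -1/259 - 32295 = -8364406/259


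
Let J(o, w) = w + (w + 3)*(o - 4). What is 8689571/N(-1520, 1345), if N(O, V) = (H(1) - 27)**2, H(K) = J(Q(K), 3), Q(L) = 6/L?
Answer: 8689571/144 ≈ 60344.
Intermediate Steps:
J(o, w) = w + (-4 + o)*(3 + w) (J(o, w) = w + (3 + w)*(-4 + o) = w + (-4 + o)*(3 + w))
H(K) = -21 + 36/K (H(K) = -12 - 3*3 + 3*(6/K) + (6/K)*3 = -12 - 9 + 18/K + 18/K = -21 + 36/K)
N(O, V) = 144 (N(O, V) = ((-21 + 36/1) - 27)**2 = ((-21 + 36*1) - 27)**2 = ((-21 + 36) - 27)**2 = (15 - 27)**2 = (-12)**2 = 144)
8689571/N(-1520, 1345) = 8689571/144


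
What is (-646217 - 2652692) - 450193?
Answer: -3749102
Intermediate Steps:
(-646217 - 2652692) - 450193 = -3298909 - 450193 = -3749102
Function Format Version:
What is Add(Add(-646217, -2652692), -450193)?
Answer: -3749102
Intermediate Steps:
Add(Add(-646217, -2652692), -450193) = Add(-3298909, -450193) = -3749102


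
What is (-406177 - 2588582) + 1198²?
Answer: -1559555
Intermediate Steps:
(-406177 - 2588582) + 1198² = -2994759 + 1435204 = -1559555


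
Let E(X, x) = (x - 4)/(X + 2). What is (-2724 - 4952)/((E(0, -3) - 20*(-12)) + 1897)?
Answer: -15352/4267 ≈ -3.5978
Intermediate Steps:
E(X, x) = (-4 + x)/(2 + X)
(-2724 - 4952)/((E(0, -3) - 20*(-12)) + 1897) = (-2724 - 4952)/(((-4 - 3)/(2 + 0) - 20*(-12)) + 1897) = -7676/((-7/2 + 240) + 1897) = -7676/(473/2 + 1897) = -7676/4267/2 = -7676*2/4267 = -15352/4267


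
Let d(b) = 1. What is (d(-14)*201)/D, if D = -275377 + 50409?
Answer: -201/224968 ≈ -0.00089346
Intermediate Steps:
D = -224968
(d(-14)*201)/D = (1*201)/(-224968) = 201*(-1/224968) = -201/224968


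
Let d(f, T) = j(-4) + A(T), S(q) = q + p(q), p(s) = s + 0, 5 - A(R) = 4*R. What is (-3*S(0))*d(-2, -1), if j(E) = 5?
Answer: 0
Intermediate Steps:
A(R) = 5 - 4*R
p(s) = s
S(q) = 2*q (S(q) = q + q = 2*q)
d(f, T) = 10 - 4*T (d(f, T) = 5 + (5 - 4*T) = 10 - 4*T)
(-3*S(0))*d(-2, -1) = (-6*0)*(10 - 4*(-1)) = (-3*0)*(10 + 4) = 0*14 = 0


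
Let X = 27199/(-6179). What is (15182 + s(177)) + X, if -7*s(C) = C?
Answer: 655382970/43253 ≈ 15152.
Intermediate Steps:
X = -27199/6179 (X = 27199*(-1/6179) = -27199/6179 ≈ -4.4018)
s(C) = -C/7
(15182 + s(177)) + X = (15182 - ⅐*177) - 27199/6179 = (15182 - 177/7) - 27199/6179 = 106097/7 - 27199/6179 = 655382970/43253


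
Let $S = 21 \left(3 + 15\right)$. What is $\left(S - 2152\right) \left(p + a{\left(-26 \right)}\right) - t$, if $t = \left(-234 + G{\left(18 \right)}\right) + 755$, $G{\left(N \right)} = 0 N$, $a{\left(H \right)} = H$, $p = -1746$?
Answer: $3143007$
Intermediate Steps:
$S = 378$ ($S = 21 \cdot 18 = 378$)
$G{\left(N \right)} = 0$
$t = 521$ ($t = \left(-234 + 0\right) + 755 = -234 + 755 = 521$)
$\left(S - 2152\right) \left(p + a{\left(-26 \right)}\right) - t = \left(378 - 2152\right) \left(-1746 - 26\right) - 521 = \left(-1774\right) \left(-1772\right) - 521 = 3143528 - 521 = 3143007$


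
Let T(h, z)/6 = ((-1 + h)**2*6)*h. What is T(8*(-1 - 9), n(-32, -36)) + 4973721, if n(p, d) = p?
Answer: -13921959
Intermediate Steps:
T(h, z) = 36*h*(-1 + h)**2 (T(h, z) = 6*(((-1 + h)**2*6)*h) = 6*((6*(-1 + h)**2)*h) = 6*(6*h*(-1 + h)**2) = 36*h*(-1 + h)**2)
T(8*(-1 - 9), n(-32, -36)) + 4973721 = 36*(8*(-1 - 9))*(-1 + 8*(-1 - 9))**2 + 4973721 = 36*(8*(-10))*(-1 + 8*(-10))**2 + 4973721 = 36*(-80)*(-1 - 80)**2 + 4973721 = 36*(-80)*(-81)**2 + 4973721 = 36*(-80)*6561 + 4973721 = -18895680 + 4973721 = -13921959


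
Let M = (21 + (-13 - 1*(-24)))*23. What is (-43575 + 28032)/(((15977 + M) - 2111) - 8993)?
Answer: -15543/5609 ≈ -2.7711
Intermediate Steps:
M = 736 (M = (21 + (-13 + 24))*23 = (21 + 11)*23 = 32*23 = 736)
(-43575 + 28032)/(((15977 + M) - 2111) - 8993) = (-43575 + 28032)/(((15977 + 736) - 2111) - 8993) = -15543/((16713 - 2111) - 8993) = -15543/(14602 - 8993) = -15543/5609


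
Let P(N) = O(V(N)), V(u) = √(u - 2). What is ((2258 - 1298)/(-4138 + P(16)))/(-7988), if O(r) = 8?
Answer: 24/824761 ≈ 2.9099e-5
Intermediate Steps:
V(u) = √(-2 + u)
P(N) = 8
((2258 - 1298)/(-4138 + P(16)))/(-7988) = ((2258 - 1298)/(-4138 + 8))/(-7988) = (960/(-4130))*(-1/7988) = (960*(-1/4130))*(-1/7988) = -96/413*(-1/7988) = 24/824761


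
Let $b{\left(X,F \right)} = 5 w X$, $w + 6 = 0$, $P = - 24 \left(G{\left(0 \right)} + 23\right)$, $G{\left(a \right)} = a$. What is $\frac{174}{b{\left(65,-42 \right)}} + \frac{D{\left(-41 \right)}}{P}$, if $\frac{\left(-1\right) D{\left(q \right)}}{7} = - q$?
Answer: $\frac{77267}{179400} \approx 0.4307$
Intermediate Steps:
$D{\left(q \right)} = 7 q$ ($D{\left(q \right)} = - 7 \left(- q\right) = 7 q$)
$P = -552$ ($P = - 24 \left(0 + 23\right) = \left(-24\right) 23 = -552$)
$w = -6$ ($w = -6 + 0 = -6$)
$b{\left(X,F \right)} = - 30 X$ ($b{\left(X,F \right)} = 5 \left(-6\right) X = - 30 X$)
$\frac{174}{b{\left(65,-42 \right)}} + \frac{D{\left(-41 \right)}}{P} = \frac{174}{\left(-30\right) 65} + \frac{7 \left(-41\right)}{-552} = \frac{174}{-1950} - - \frac{287}{552} = 174 \left(- \frac{1}{1950}\right) + \frac{287}{552} = - \frac{29}{325} + \frac{287}{552} = \frac{77267}{179400}$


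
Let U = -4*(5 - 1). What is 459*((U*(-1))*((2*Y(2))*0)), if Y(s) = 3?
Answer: 0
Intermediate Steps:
U = -16 (U = -4*4 = -16)
459*((U*(-1))*((2*Y(2))*0)) = 459*((-16*(-1))*((2*3)*0)) = 459*(16*(6*0)) = 459*(16*0) = 459*0 = 0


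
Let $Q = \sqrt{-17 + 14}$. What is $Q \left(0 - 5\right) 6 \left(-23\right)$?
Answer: $690 i \sqrt{3} \approx 1195.1 i$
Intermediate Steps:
$Q = i \sqrt{3}$ ($Q = \sqrt{-3} = i \sqrt{3} \approx 1.732 i$)
$Q \left(0 - 5\right) 6 \left(-23\right) = i \sqrt{3} \left(0 - 5\right) 6 \left(-23\right) = i \sqrt{3} \left(\left(-5\right) 6\right) \left(-23\right) = i \sqrt{3} \left(-30\right) \left(-23\right) = - 30 i \sqrt{3} \left(-23\right) = 690 i \sqrt{3}$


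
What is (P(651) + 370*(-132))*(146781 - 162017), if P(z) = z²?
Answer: -5712905796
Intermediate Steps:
(P(651) + 370*(-132))*(146781 - 162017) = (651² + 370*(-132))*(146781 - 162017) = (423801 - 48840)*(-15236) = 374961*(-15236) = -5712905796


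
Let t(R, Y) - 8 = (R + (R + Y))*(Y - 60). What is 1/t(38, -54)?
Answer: -1/2500 ≈ -0.00040000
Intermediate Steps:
t(R, Y) = 8 + (-60 + Y)*(Y + 2*R) (t(R, Y) = 8 + (R + (R + Y))*(Y - 60) = 8 + (Y + 2*R)*(-60 + Y) = 8 + (-60 + Y)*(Y + 2*R))
1/t(38, -54) = 1/(8 + (-54)² - 120*38 - 60*(-54) + 2*38*(-54)) = 1/(8 + 2916 - 4560 + 3240 - 4104) = 1/(-2500) = -1/2500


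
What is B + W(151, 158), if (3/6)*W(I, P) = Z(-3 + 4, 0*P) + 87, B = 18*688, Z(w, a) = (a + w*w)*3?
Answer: 12564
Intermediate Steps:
Z(w, a) = 3*a + 3*w**2 (Z(w, a) = (a + w**2)*3 = 3*a + 3*w**2)
B = 12384
W(I, P) = 180 (W(I, P) = 2*((3*(0*P) + 3*(-3 + 4)**2) + 87) = 2*((3*0 + 3*1**2) + 87) = 2*((0 + 3*1) + 87) = 2*((0 + 3) + 87) = 2*(3 + 87) = 2*90 = 180)
B + W(151, 158) = 12384 + 180 = 12564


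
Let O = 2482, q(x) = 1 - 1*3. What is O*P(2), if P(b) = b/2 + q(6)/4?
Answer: 1241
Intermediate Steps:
q(x) = -2 (q(x) = 1 - 3 = -2)
P(b) = -½ + b/2 (P(b) = b/2 - 2/4 = b*(½) - 2*¼ = b/2 - ½ = -½ + b/2)
O*P(2) = 2482*(-½ + (½)*2) = 2482*(-½ + 1) = 2482*(½) = 1241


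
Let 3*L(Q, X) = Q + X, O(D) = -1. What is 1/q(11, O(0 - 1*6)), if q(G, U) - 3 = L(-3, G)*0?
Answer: 1/3 ≈ 0.33333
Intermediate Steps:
L(Q, X) = Q/3 + X/3 (L(Q, X) = (Q + X)/3 = Q/3 + X/3)
q(G, U) = 3 (q(G, U) = 3 + ((1/3)*(-3) + G/3)*0 = 3 + (-1 + G/3)*0 = 3 + 0 = 3)
1/q(11, O(0 - 1*6)) = 1/3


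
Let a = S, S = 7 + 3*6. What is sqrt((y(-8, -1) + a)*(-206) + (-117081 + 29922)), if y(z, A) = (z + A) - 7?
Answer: I*sqrt(89013) ≈ 298.35*I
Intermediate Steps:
y(z, A) = -7 + A + z (y(z, A) = (A + z) - 7 = -7 + A + z)
S = 25 (S = 7 + 18 = 25)
a = 25
sqrt((y(-8, -1) + a)*(-206) + (-117081 + 29922)) = sqrt(((-7 - 1 - 8) + 25)*(-206) + (-117081 + 29922)) = sqrt((-16 + 25)*(-206) - 87159) = sqrt(9*(-206) - 87159) = sqrt(-1854 - 87159) = sqrt(-89013) = I*sqrt(89013)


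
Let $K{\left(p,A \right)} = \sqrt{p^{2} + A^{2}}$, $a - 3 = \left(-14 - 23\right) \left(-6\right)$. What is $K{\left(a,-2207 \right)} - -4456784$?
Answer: $4456784 + \sqrt{4921474} \approx 4.459 \cdot 10^{6}$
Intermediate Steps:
$a = 225$ ($a = 3 + \left(-14 - 23\right) \left(-6\right) = 3 - -222 = 3 + 222 = 225$)
$K{\left(p,A \right)} = \sqrt{A^{2} + p^{2}}$
$K{\left(a,-2207 \right)} - -4456784 = \sqrt{\left(-2207\right)^{2} + 225^{2}} - -4456784 = \sqrt{4870849 + 50625} + 4456784 = \sqrt{4921474} + 4456784 = 4456784 + \sqrt{4921474}$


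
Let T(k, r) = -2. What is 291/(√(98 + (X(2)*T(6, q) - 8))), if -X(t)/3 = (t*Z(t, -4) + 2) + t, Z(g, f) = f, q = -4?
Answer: 97*√66/22 ≈ 35.820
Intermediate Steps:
X(t) = -6 + 9*t (X(t) = -3*((t*(-4) + 2) + t) = -3*((-4*t + 2) + t) = -3*((2 - 4*t) + t) = -3*(2 - 3*t) = -6 + 9*t)
291/(√(98 + (X(2)*T(6, q) - 8))) = 291/(√(98 + ((-6 + 9*2)*(-2) - 8))) = 291/(√(98 + ((-6 + 18)*(-2) - 8))) = 291/(√(98 + (12*(-2) - 8))) = 291/(√(98 + (-24 - 8))) = 291/(√(98 - 32)) = 291/(√66) = 291*(√66/66) = 97*√66/22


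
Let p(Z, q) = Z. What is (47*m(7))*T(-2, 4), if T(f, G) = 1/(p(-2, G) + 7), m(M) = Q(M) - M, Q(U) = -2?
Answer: -423/5 ≈ -84.600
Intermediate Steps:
m(M) = -2 - M
T(f, G) = ⅕ (T(f, G) = 1/(-2 + 7) = 1/5 = ⅕)
(47*m(7))*T(-2, 4) = (47*(-2 - 1*7))*(⅕) = (47*(-2 - 7))*(⅕) = (47*(-9))*(⅕) = -423*⅕ = -423/5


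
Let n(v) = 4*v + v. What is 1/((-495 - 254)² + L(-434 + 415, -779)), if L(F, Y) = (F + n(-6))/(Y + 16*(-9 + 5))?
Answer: 843/472923892 ≈ 1.7825e-6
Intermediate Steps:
n(v) = 5*v
L(F, Y) = (-30 + F)/(-64 + Y) (L(F, Y) = (F + 5*(-6))/(Y + 16*(-9 + 5)) = (F - 30)/(Y + 16*(-4)) = (-30 + F)/(Y - 64) = (-30 + F)/(-64 + Y))
1/((-495 - 254)² + L(-434 + 415, -779)) = 1/((-495 - 254)² + (-30 + (-434 + 415))/(-64 - 779)) = 1/((-749)² + (-30 - 19)/(-843)) = 1/(561001 - 1/843*(-49)) = 1/(561001 + 49/843) = 1/(472923892/843) = 843/472923892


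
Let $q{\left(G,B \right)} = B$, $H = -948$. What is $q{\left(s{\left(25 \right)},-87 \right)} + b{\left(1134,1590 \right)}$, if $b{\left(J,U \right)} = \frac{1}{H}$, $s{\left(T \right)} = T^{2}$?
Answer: $- \frac{82477}{948} \approx -87.001$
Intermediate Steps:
$b{\left(J,U \right)} = - \frac{1}{948}$ ($b{\left(J,U \right)} = \frac{1}{-948} = - \frac{1}{948}$)
$q{\left(s{\left(25 \right)},-87 \right)} + b{\left(1134,1590 \right)} = -87 - \frac{1}{948} = - \frac{82477}{948}$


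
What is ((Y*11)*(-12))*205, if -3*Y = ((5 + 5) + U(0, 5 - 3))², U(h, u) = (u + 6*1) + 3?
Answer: 3977820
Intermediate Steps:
U(h, u) = 9 + u (U(h, u) = (u + 6) + 3 = (6 + u) + 3 = 9 + u)
Y = -147 (Y = -((5 + 5) + (9 + (5 - 3)))²/3 = -(10 + (9 + 2))²/3 = -(10 + 11)²/3 = -⅓*21² = -⅓*441 = -147)
((Y*11)*(-12))*205 = (-147*11*(-12))*205 = -1617*(-12)*205 = 19404*205 = 3977820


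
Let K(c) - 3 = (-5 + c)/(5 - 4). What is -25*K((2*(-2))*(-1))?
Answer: -50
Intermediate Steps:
K(c) = -2 + c (K(c) = 3 + (-5 + c)/(5 - 4) = 3 + (-5 + c)/1 = 3 + (-5 + c)*1 = 3 + (-5 + c) = -2 + c)
-25*K((2*(-2))*(-1)) = -25*(-2 + (2*(-2))*(-1)) = -25*(-2 - 4*(-1)) = -25*(-2 + 4) = -25*2 = -50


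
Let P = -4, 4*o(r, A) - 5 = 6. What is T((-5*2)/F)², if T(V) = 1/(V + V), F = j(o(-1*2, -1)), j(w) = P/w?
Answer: 16/3025 ≈ 0.0052893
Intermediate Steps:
o(r, A) = 11/4 (o(r, A) = 5/4 + (¼)*6 = 5/4 + 3/2 = 11/4)
j(w) = -4/w
F = -16/11 (F = -4/11/4 = -4*4/11 = -16/11 ≈ -1.4545)
T(V) = 1/(2*V)
T((-5*2)/F)² = (1/(2*(((-5*2)/(-16/11)))))² = (1/(2*((-10*(-11/16)))))² = (1/(2*(55/8)))² = ((½)*(8/55))² = (4/55)² = 16/3025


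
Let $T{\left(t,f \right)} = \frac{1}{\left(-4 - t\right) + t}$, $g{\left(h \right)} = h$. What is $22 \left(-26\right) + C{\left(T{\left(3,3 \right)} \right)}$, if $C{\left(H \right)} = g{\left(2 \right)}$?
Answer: $-570$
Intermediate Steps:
$T{\left(t,f \right)} = - \frac{1}{4}$ ($T{\left(t,f \right)} = \frac{1}{-4} = - \frac{1}{4}$)
$C{\left(H \right)} = 2$
$22 \left(-26\right) + C{\left(T{\left(3,3 \right)} \right)} = 22 \left(-26\right) + 2 = -572 + 2 = -570$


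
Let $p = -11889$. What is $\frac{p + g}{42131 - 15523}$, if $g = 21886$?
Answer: $\frac{9997}{26608} \approx 0.37571$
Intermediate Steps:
$\frac{p + g}{42131 - 15523} = \frac{-11889 + 21886}{42131 - 15523} = \frac{9997}{26608}$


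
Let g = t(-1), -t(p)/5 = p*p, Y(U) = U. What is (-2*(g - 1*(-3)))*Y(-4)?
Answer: -16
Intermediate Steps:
t(p) = -5*p² (t(p) = -5*p*p = -5*p²)
g = -5 (g = -5*(-1)² = -5*1 = -5)
(-2*(g - 1*(-3)))*Y(-4) = -2*(-5 - 1*(-3))*(-4) = -2*(-5 + 3)*(-4) = -2*(-2)*(-4) = 4*(-4) = -16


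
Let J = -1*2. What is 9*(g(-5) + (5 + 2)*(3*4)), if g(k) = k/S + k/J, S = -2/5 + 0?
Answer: 891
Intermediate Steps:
S = -⅖ (S = -2*⅕ + 0 = -⅖ + 0 = -⅖ ≈ -0.40000)
J = -2
g(k) = -3*k (g(k) = k/(-⅖) + k/(-2) = k*(-5/2) + k*(-½) = -5*k/2 - k/2 = -3*k)
9*(g(-5) + (5 + 2)*(3*4)) = 9*(-3*(-5) + (5 + 2)*(3*4)) = 9*(15 + 7*12) = 9*(15 + 84) = 9*99 = 891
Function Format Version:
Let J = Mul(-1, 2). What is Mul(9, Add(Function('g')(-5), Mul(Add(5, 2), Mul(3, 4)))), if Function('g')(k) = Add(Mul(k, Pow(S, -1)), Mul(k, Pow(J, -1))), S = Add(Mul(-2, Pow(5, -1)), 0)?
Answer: 891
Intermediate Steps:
S = Rational(-2, 5) (S = Add(Mul(-2, Rational(1, 5)), 0) = Add(Rational(-2, 5), 0) = Rational(-2, 5) ≈ -0.40000)
J = -2
Function('g')(k) = Mul(-3, k) (Function('g')(k) = Add(Mul(k, Pow(Rational(-2, 5), -1)), Mul(k, Pow(-2, -1))) = Add(Mul(k, Rational(-5, 2)), Mul(k, Rational(-1, 2))) = Add(Mul(Rational(-5, 2), k), Mul(Rational(-1, 2), k)) = Mul(-3, k))
Mul(9, Add(Function('g')(-5), Mul(Add(5, 2), Mul(3, 4)))) = Mul(9, Add(Mul(-3, -5), Mul(Add(5, 2), Mul(3, 4)))) = Mul(9, Add(15, Mul(7, 12))) = Mul(9, Add(15, 84)) = Mul(9, 99) = 891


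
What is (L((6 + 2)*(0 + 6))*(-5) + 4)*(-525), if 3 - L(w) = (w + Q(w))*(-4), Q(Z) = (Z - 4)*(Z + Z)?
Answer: 44861775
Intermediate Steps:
Q(Z) = 2*Z*(-4 + Z) (Q(Z) = (-4 + Z)*(2*Z) = 2*Z*(-4 + Z))
L(w) = 3 + 4*w + 8*w*(-4 + w) (L(w) = 3 - (w + 2*w*(-4 + w))*(-4) = 3 - (-4*w - 8*w*(-4 + w)) = 3 + (4*w + 8*w*(-4 + w)) = 3 + 4*w + 8*w*(-4 + w))
(L((6 + 2)*(0 + 6))*(-5) + 4)*(-525) = ((3 - 28*(6 + 2)*(0 + 6) + 8*((6 + 2)*(0 + 6))²)*(-5) + 4)*(-525) = ((3 - 224*6 + 8*(8*6)²)*(-5) + 4)*(-525) = ((3 - 28*48 + 8*48²)*(-5) + 4)*(-525) = ((3 - 1344 + 8*2304)*(-5) + 4)*(-525) = ((3 - 1344 + 18432)*(-5) + 4)*(-525) = (17091*(-5) + 4)*(-525) = (-85455 + 4)*(-525) = -85451*(-525) = 44861775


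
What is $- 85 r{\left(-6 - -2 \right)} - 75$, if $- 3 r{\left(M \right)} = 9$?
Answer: $180$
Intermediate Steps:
$r{\left(M \right)} = -3$ ($r{\left(M \right)} = \left(- \frac{1}{3}\right) 9 = -3$)
$- 85 r{\left(-6 - -2 \right)} - 75 = \left(-85\right) \left(-3\right) - 75 = 255 - 75 = 180$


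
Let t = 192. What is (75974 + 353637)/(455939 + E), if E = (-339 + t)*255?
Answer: 429611/418454 ≈ 1.0267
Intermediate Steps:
E = -37485 (E = (-339 + 192)*255 = -147*255 = -37485)
(75974 + 353637)/(455939 + E) = (75974 + 353637)/(455939 - 37485) = 429611/418454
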